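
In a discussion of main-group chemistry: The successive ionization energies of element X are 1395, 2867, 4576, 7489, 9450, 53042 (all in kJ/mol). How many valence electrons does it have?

5

Look for the largest jump between consecutive ionization energies: IE6/IE5 ≈ 5.6, far larger than any earlier ratio.
That jump marks the point where a core electron is being removed. So the atom has 5 valence electrons.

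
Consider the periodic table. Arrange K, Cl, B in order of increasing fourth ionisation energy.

Cl, K, B

IE_4 is the cost of taking one more electron from the +3 cation: K³⁺ is already 2 electrons into the core; Cl³⁺ still has 4 valence electrons; B³⁺ is the bare [He] core.
Core electrons are held far more tightly than valence electrons, so K and B top the IE_4 order.
Approximate IE_4 values (kJ/mol): K 5877, Cl 5159, B 25026.
Overall IE_4 order: Cl < K < B.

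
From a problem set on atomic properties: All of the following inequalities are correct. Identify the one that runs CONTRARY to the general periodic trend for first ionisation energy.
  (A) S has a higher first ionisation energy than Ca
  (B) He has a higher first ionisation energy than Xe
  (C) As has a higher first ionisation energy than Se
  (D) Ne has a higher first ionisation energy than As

The general trend: first ionisation energy increases across a period and decreases down a group.
(A) S (period 3, group 16) vs Ca (period 4, group 2): the stated order agrees with the simple trend.
(B) He (period 1, group 18) vs Xe (period 5, group 18): the stated order agrees with the simple trend.
(C) As (period 4, group 15) vs Se (period 4, group 16): the stated order contradicts the simple trend.
(D) Ne (period 2, group 18) vs As (period 4, group 15): the stated order agrees with the simple trend.
The exception is (C): Se (4p⁴) ionizes more easily than half-filled As (4p³).

(C)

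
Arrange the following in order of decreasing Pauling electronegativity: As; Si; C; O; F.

F, O, C, As, Si

C is in period 2, group 14; O is in period 2, group 16; F is in period 2, group 17; Si is in period 3, group 14; As is in period 4, group 15.
EN rises left→right (higher Z_eff, smaller atoms) and falls top→bottom (larger, more shielded atoms).
Here both period and group differ, so the two effects have to be weighed against each other.
As > Si: the two effects oppose for this pair; the across-period effect wins (2.18 vs 1.90).
C > As: period and group pull opposite ways; the down-group shift dominates (2.55 vs 2.18).
O > C: both are in period 2; the period trend gives O the larger value.
F > O: F lies to the right of O in period 2, so the across-period effect alone puts F higher.
Approximate values (Pauling): C 2.55, O 3.44, F 3.98, Si 1.90, As 2.18.
So from highest to lowest: F > O > C > As > Si.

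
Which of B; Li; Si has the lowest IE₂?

Si

The second ionization energy removes an electron from the +1 ion. For each element: B⁺ still has 2 valence electrons; Li⁺ is the bare [He] core; Si⁺ still has 3 valence electrons.
Core electrons are held far more tightly than valence electrons, so Li tops the IE_2 order.
Valence configurations: B⁺ [He]2s², Si⁺ [Ne]3s²3p¹.
Approximate IE_2 values (kJ/mol): B 2427, Li 7298, Si 1577.
Overall IE_2 order: Si < B < Li.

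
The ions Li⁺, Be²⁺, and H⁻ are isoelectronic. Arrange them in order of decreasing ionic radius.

All of these have 2 electrons, so size is governed by nuclear charge alone: the more protons, the stronger the pull on the same electron cloud, and the smaller the ion.
Nuclear charges: Be²⁺ (Z=4), Li⁺ (Z=3), H⁻ (Z=1).
Largest to smallest: H⁻ > Li⁺ > Be²⁺.

H⁻, Li⁺, Be²⁺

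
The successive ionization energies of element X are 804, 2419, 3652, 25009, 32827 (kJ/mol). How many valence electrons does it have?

3

Look for the largest jump between consecutive ionization energies: IE4/IE3 ≈ 6.8, far larger than any earlier ratio.
That jump marks the point where a core electron is being removed. So the atom has 3 valence electrons.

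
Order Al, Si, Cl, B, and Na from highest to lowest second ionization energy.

Na > B > Cl > Al > Si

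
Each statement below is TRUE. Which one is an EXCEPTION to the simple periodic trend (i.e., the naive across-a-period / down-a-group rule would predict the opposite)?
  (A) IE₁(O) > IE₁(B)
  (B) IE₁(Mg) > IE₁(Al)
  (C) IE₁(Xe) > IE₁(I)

The general trend: first ionisation energy increases across a period and decreases down a group.
(A) O (period 2, group 16) vs B (period 2, group 13): the stated order agrees with the simple trend.
(B) Mg (period 3, group 2) vs Al (period 3, group 13): the stated order contradicts the simple trend.
(C) Xe (period 5, group 18) vs I (period 5, group 17): the stated order agrees with the simple trend.
The exception is (B): Al's single 3p electron is easier to remove than one from Mg's filled 3s².

(B)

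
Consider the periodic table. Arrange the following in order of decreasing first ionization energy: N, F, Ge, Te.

F > N > Te > Ge

N is in period 2, group 15; F is in period 2, group 17; Ge is in period 4, group 14; Te is in period 5, group 16.
Removing the outermost electron gets harder across a period and easier down a group.
Neither a single period nor a single group — weigh both effects.
Te > Ge: period and group pull opposite ways; the across-period shift dominates (869 vs 762 kJ/mol).
N > Te: the two effects oppose for this pair; the down-group effect wins (1402 vs 869 kJ/mol).
F > N: both are in period 2; the period trend gives F the larger value.
Tabulated first ionization energy (kJ/mol): N 1402, F 1681, Ge 762, Te 869.
So from highest to lowest: F > N > Te > Ge.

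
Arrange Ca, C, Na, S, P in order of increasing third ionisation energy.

IE_3 is the cost of taking one more electron from the +2 cation: Ca²⁺ is the bare [Ar] core; C²⁺ still has 2 valence electrons; Na²⁺ is already 1 electron into the core; S²⁺ still has 4 valence electrons; P²⁺ still has 3 valence electrons.
Pulling an electron out of a noble-gas core costs far more than removing a remaining valence electron, so Ca and Na sit at the high end of IE_3.
Valence configurations: C²⁺ [He]2s², S²⁺ [Ne]3s²3p², P²⁺ [Ne]3s²3p¹.
Approximate IE_3 values (kJ/mol): Ca 4912, C 4620, Na 6910, S 3357, P 2914.
Putting it together, IE_3: P < S < C < Ca < Na.

P, S, C, Ca, Na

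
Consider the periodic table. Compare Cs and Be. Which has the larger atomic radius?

Cs

Be is in period 2, group 2; Cs is in period 6, group 1.
Atomic radius shrinks across a period as nuclear charge pulls the same shell inward, and grows down a group as new shells are added.
Here both period and group differ, so the two effects have to be weighed against each other.
Cs > Be: both effects reinforce here, so Cs is clearly the larger of the two.
Tabulated atomic radius (pm): Be 102, Cs 232.
So Cs has the larger atomic radius (Cs > Be).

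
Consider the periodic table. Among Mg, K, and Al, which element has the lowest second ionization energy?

IE_2 is the cost of taking one more electron from the +1 cation: Mg⁺ still has 1 valence electron; K⁺ is the bare [Ar] core; Al⁺ still has 2 valence electrons.
Core electrons are held far more tightly than valence electrons, so K tops the IE_2 order.
Valence configurations: Mg⁺ [Ne]3s¹, Al⁺ [Ne]3s².
Tabulated IE_2 (kJ/mol): Mg 1451, K 3052, Al 1817.
So the second ionization energies run Mg < Al < K.

Mg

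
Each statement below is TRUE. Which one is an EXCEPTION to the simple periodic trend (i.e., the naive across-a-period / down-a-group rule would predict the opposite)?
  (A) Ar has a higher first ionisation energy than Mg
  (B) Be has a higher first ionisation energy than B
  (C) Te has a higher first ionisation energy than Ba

The general trend: first ionisation energy increases across a period and decreases down a group.
(A) Ar (period 3, group 18) vs Mg (period 3, group 2): the stated order agrees with the simple trend.
(B) Be (period 2, group 2) vs B (period 2, group 13): the stated order contradicts the simple trend.
(C) Te (period 5, group 16) vs Ba (period 6, group 2): the stated order agrees with the simple trend.
The exception is (B): removing B's lone 2p electron is easier than breaking Be's filled 2s².

(B)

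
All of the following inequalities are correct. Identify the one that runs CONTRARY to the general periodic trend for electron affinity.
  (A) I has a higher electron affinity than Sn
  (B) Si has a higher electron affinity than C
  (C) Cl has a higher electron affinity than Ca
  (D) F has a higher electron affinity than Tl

(B)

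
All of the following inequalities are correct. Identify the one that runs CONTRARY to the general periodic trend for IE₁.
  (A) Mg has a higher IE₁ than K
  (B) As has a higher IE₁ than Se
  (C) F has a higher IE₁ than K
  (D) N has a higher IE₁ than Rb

The general trend: IE₁ increases across a period and decreases down a group.
(A) Mg (period 3, group 2) vs K (period 4, group 1): the stated order agrees with the simple trend.
(B) As (period 4, group 15) vs Se (period 4, group 16): the stated order contradicts the simple trend.
(C) F (period 2, group 17) vs K (period 4, group 1): the stated order agrees with the simple trend.
(D) N (period 2, group 15) vs Rb (period 5, group 1): the stated order agrees with the simple trend.
The exception is (B): Se (4p⁴) ionizes more easily than half-filled As (4p³).

(B)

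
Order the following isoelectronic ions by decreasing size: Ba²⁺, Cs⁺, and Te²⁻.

Te²⁻, Cs⁺, Ba²⁺

All of these have 54 electrons, so size is governed by nuclear charge alone: the more protons, the stronger the pull on the same electron cloud, and the smaller the ion.
Nuclear charges: Ba²⁺ (Z=56), Cs⁺ (Z=55), Te²⁻ (Z=52).
Largest to smallest: Te²⁻ > Cs⁺ > Ba²⁺.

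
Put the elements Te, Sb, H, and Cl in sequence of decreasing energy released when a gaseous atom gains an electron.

H is in period 1, group 1; Cl is in period 3, group 17; Sb is in period 5, group 15; Te is in period 5, group 16.
Atoms with high Z_eff and room in the valence shell (especially the halogens) have the most exothermic electron affinities.
Neither a single period nor a single group — weigh both effects.
Sb > H: the two effects oppose for this pair; the across-period effect wins (103 vs 73 kJ/mol).
Te > Sb: Te lies to the right of Sb in period 5, so the across-period effect alone puts Te higher.
Cl > Te: both effects reinforce here, so Cl is clearly the higher of the two.
Approximate values (kJ/mol): H 73, Cl 349, Sb 103, Te 190.
So from highest to lowest: Cl > Te > Sb > H.

Cl > Te > Sb > H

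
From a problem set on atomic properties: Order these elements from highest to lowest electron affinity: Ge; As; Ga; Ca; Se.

Ca is in period 4, group 2; Ga is in period 4, group 13; Ge is in period 4, group 14; As is in period 4, group 15; Se is in period 4, group 16.
EA tends to increase across a period and decrease down a group, though the pattern is less regular than for IE or radius.
All lie in period 4; the across-period trend (electron affinity increases left to right) applies, with the exception below.
Note the exception: Ge has a higher electron affinity than As, contrary to the simple trend — adding an electron to As's half-filled 4p³ is unfavourable, so Ge (4p²) has the more exothermic EA.
Approximate values (kJ/mol): Ca 2, Ga 29, Ge 119, As 78, Se 195.
So from highest to lowest: Se > Ge > As > Ga > Ca.

Se > Ge > As > Ga > Ca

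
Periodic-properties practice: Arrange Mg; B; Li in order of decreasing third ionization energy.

After 2 electrons have been removed, what remains? Mg²⁺ is the bare [Ne] core; B²⁺ still has 1 valence electron; Li²⁺ is already 1 electron into the core.
Breaking into a closed-shell core is much more expensive than removing a leftover valence electron — Mg and Li have the largest IE_3 here.
Tabulated IE_3 (kJ/mol): Mg 7733, B 3660, Li 11815.
Overall IE_3 order: B < Mg < Li.

Li > Mg > B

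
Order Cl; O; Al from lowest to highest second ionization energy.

Al, Cl, O

After 1 electron has been removed, what remains? Cl⁺ still has 6 valence electrons; O⁺ still has 5 valence electrons; Al⁺ still has 2 valence electrons.
All are still removing valence electrons, so compare the +1 ions as you would atoms: IE_2 generally rises across a period (higher Z_eff) and falls down a group (larger shell), subject to the usual subshell exceptions.
Valence configurations: Cl⁺ [Ne]3s²3p⁴, O⁺ [He]2s²2p³, Al⁺ [Ne]3s².
The numbers (kJ/mol): Cl 2298, O 3388, Al 1817.
Putting it together, IE_2: Al < Cl < O.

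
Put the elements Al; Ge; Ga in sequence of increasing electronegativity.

Al < Ga < Ge

Atoms toward the upper right of the periodic table pull bonding electrons most strongly.
These span different periods and groups, so the two trends combine.
Ga > Al: this pair runs against the simple trend — see the exception note.
Ge > Ga: both are in period 4; the period trend gives Ge the larger value.
Note the exception: Ga has a higher electronegativity than Al, contrary to the simple trend — poor shielding by filled d (and f) subshells raises the heavier element's effective nuclear charge more than the simple down-group trend predicts.
Tabulated electronegativity (Pauling): Al 1.61, Ga 1.81, Ge 2.01.
So from lowest to highest: Al < Ga < Ge.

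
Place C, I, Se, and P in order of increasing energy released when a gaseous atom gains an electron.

P < C < Se < I

C is in period 2, group 14; P is in period 3, group 15; Se is in period 4, group 16; I is in period 5, group 17.
Atoms with high Z_eff and room in the valence shell (especially the halogens) have the most exothermic electron affinities.
These sit on a diagonal, where the across-period and down-group effects partly cancel.
C > P: period and group pull opposite ways; the down-group shift dominates (122 vs 72 kJ/mol).
Se > C: period and group pull opposite ways; the across-period shift dominates (195 vs 122 kJ/mol).
I > Se: the two effects oppose for this pair; the across-period effect wins (295 vs 195 kJ/mol).
Approximate values (kJ/mol): C 122, P 72, Se 195, I 295.
So from lowest to highest: P < C < Se < I.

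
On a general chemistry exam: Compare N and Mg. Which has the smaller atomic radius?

Atomic radius shrinks across a period as nuclear charge pulls the same shell inward, and grows down a group as new shells are added.
Neither a single period nor a single group — weigh both effects.
Mg > N: both effects reinforce here, so Mg is clearly the larger of the two.
For reference (pm): N 71, Mg 139.
So N has the smaller atomic radius (N < Mg).

N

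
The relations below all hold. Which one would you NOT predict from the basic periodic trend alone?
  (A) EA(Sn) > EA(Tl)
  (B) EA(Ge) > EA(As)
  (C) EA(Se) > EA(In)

The general trend: electron affinity increases across a period and decreases down a group.
(A) Sn (period 5, group 14) vs Tl (period 6, group 13): the stated order agrees with the simple trend.
(B) Ge (period 4, group 14) vs As (period 4, group 15): the stated order contradicts the simple trend.
(C) Se (period 4, group 16) vs In (period 5, group 13): the stated order agrees with the simple trend.
The exception is (B): adding an electron to As's half-filled 4p³ is unfavourable, so Ge (4p²) has the more exothermic EA.

(B)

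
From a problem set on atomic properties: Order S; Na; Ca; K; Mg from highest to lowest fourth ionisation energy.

After 3 electrons have been removed, what remains? S³⁺ still has 3 valence electrons; Na³⁺ is already 2 electrons into the core; Ca³⁺ is already 1 electron into the core; K³⁺ is already 2 electrons into the core; Mg³⁺ is already 1 electron into the core.
Core electrons are held far more tightly than valence electrons, so K, Ca, Na and Mg top the IE_4 order.
Approximate IE_4 values (kJ/mol): S 4556, Na 9543, Ca 6491, K 5877, Mg 10543.
So the fourth ionization energies run S < K < Ca < Na < Mg.

Mg > Na > Ca > K > S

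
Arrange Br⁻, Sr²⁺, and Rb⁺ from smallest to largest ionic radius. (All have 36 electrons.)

All of these have 36 electrons, so size is governed by nuclear charge alone: the more protons, the stronger the pull on the same electron cloud, and the smaller the ion.
Nuclear charges: Sr²⁺ (Z=38), Rb⁺ (Z=37), Br⁻ (Z=35).
Smallest to largest: Sr²⁺ < Rb⁺ < Br⁻.

Sr²⁺ < Rb⁺ < Br⁻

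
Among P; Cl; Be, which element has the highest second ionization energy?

The second ionization energy removes an electron from the +1 ion. For each element: P⁺ still has 4 valence electrons; Cl⁺ still has 6 valence electrons; Be⁺ still has 1 valence electron.
All are still removing valence electrons, so compare the +1 ions as you would atoms: IE_2 generally rises across a period (higher Z_eff) and falls down a group (larger shell), subject to the usual subshell exceptions.
Valence configurations: P⁺ [Ne]3s²3p², Cl⁺ [Ne]3s²3p⁴, Be⁺ [He]2s¹.
Tabulated IE_2 (kJ/mol): P 1907, Cl 2298, Be 1757.
Overall IE_2 order: Be < P < Cl.

Cl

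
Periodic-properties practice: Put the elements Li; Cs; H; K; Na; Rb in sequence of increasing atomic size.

H is in period 1, group 1; Li is in period 2, group 1; Na is in period 3, group 1; K is in period 4, group 1; Rb is in period 5, group 1; Cs is in period 6, group 1.
Across a period the added protons contract the valence shell; down a group each new principal shell makes the atom larger.
All are in group 1, so atomic radius increases down the group.
So from smallest to largest: H < Li < Na < K < Rb < Cs.

H < Li < Na < K < Rb < Cs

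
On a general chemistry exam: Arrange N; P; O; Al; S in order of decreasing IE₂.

O, N, S, P, Al

Consider each +1 ion: N⁺ still has 4 valence electrons; P⁺ still has 4 valence electrons; O⁺ still has 5 valence electrons; Al⁺ still has 2 valence electrons; S⁺ still has 5 valence electrons.
All are still removing valence electrons, so compare the +1 ions as you would atoms: IE_2 generally rises across a period (higher Z_eff) and falls down a group (larger shell), subject to the usual subshell exceptions.
Valence configurations: N⁺ [He]2s²2p², P⁺ [Ne]3s²3p², O⁺ [He]2s²2p³, Al⁺ [Ne]3s², S⁺ [Ne]3s²3p³.
Approximate IE_2 values (kJ/mol): N 2856, P 1907, O 3388, Al 1817, S 2252.
So the second ionization energies run Al < P < S < N < O.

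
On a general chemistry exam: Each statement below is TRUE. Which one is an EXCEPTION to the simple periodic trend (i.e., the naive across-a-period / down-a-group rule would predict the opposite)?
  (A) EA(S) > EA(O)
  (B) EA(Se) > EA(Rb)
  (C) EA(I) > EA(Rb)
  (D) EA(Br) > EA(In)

(A)

The general trend: electron affinity increases across a period and decreases down a group.
(A) S (period 3, group 16) vs O (period 2, group 16): the stated order contradicts the simple trend.
(B) Se (period 4, group 16) vs Rb (period 5, group 1): the stated order agrees with the simple trend.
(C) I (period 5, group 17) vs Rb (period 5, group 1): the stated order agrees with the simple trend.
(D) Br (period 4, group 17) vs In (period 5, group 13): the stated order agrees with the simple trend.
The exception is (A): the compact 2p subshell of O repels the added electron more than S's larger 3p does.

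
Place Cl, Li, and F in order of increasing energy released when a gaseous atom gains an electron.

Li < F < Cl

Li is in period 2, group 1; F is in period 2, group 17; Cl is in period 3, group 17.
Electron affinity generally becomes more exothermic across a period toward the halogens and less exothermic down a group.
Neither a single period nor a single group — weigh both effects.
F > Li: F lies to the right of Li in period 2, so the across-period effect alone puts F higher.
Cl > F: this pair runs against the simple trend — see the exception note.
Note the exception: Cl has a higher electron affinity than F, contrary to the simple trend — F's small 2p subshell makes the incoming electron feel strong e⁻–e⁻ repulsion, so Cl actually releases more energy on gaining an electron.
For reference (kJ/mol): Li 60, F 328, Cl 349.
So from lowest to highest: Li < F < Cl.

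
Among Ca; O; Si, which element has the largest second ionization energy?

O

The second ionization energy removes an electron from the +1 ion. For each element: Ca⁺ still has 1 valence electron; O⁺ still has 5 valence electrons; Si⁺ still has 3 valence electrons.
All are still removing valence electrons, so compare the +1 ions as you would atoms: IE_2 generally rises across a period (higher Z_eff) and falls down a group (larger shell), subject to the usual subshell exceptions.
Valence configurations: Ca⁺ [Ar]4s¹, O⁺ [He]2s²2p³, Si⁺ [Ne]3s²3p¹.
Tabulated IE_2 (kJ/mol): Ca 1145, O 3388, Si 1577.
Hence IE_2: Ca < Si < O.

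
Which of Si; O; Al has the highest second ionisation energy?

O

Consider each +1 ion: Si⁺ still has 3 valence electrons; O⁺ still has 5 valence electrons; Al⁺ still has 2 valence electrons.
All are still removing valence electrons, so compare the +1 ions as you would atoms: IE_2 generally rises across a period (higher Z_eff) and falls down a group (larger shell), subject to the usual subshell exceptions.
Valence configurations: Si⁺ [Ne]3s²3p¹, O⁺ [He]2s²2p³, Al⁺ [Ne]3s².
Si⁺ loses a lone 3p electron whereas Al⁺ must break into a filled 3s² pair, so IE_2(Al) > IE_2(Si) even though Si has the higher nuclear charge.
Tabulated IE_2 (kJ/mol): Si 1577, O 3388, Al 1817.
Hence IE_2: Si < Al < O.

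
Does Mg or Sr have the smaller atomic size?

Mg is in period 3, group 2; Sr is in period 5, group 2.
Atomic radius shrinks across a period as nuclear charge pulls the same shell inward, and grows down a group as new shells are added.
All are in group 2, so atomic radius increases down the group.
So Mg has the smaller atomic size (Mg < Sr).

Mg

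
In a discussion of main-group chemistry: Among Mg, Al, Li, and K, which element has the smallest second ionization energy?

Mg

IE_2 is the cost of taking one more electron from the +1 cation: Mg⁺ still has 1 valence electron; Al⁺ still has 2 valence electrons; Li⁺ is the bare [He] core; K⁺ is the bare [Ar] core.
Pulling an electron out of a noble-gas core costs far more than removing a remaining valence electron, so K and Li sit at the high end of IE_2.
Valence configurations: Mg⁺ [Ne]3s¹, Al⁺ [Ne]3s².
Tabulated IE_2 (kJ/mol): Mg 1451, Al 1817, Li 7298, K 3052.
Overall IE_2 order: Mg < Al < K < Li.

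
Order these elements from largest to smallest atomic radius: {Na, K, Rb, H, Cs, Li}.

Cs > Rb > K > Na > Li > H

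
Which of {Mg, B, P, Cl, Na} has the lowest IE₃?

P

IE_3 is the cost of taking one more electron from the +2 cation: Mg²⁺ is the bare [Ne] core; B²⁺ still has 1 valence electron; P²⁺ still has 3 valence electrons; Cl²⁺ still has 5 valence electrons; Na²⁺ is already 1 electron into the core.
Pulling an electron out of a noble-gas core costs far more than removing a remaining valence electron, so Na and Mg sit at the high end of IE_3.
Valence configurations: B²⁺ [He]2s¹, P²⁺ [Ne]3s²3p¹, Cl²⁺ [Ne]3s²3p³.
Tabulated IE_3 (kJ/mol): Mg 7733, B 3660, P 2914, Cl 3822, Na 6910.
Putting it together, IE_3: P < B < Cl < Na < Mg.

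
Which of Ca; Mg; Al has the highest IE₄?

After 3 electrons have been removed, what remains? Ca³⁺ is already 1 electron into the core; Mg³⁺ is already 1 electron into the core; Al³⁺ is the bare [Ne] core.
All of these are removing an electron from a noble-gas core or deeper; the smaller core (lower principal quantum number) is held far more tightly, and within a period the higher nuclear charge binds the same core more tightly.
Tabulated IE_4 (kJ/mol): Ca 6491, Mg 10543, Al 11577.
So the fourth ionization energies run Ca < Mg < Al.

Al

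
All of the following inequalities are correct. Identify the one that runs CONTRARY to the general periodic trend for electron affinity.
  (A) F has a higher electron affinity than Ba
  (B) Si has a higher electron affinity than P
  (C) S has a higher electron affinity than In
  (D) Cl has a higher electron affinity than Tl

The general trend: electron affinity increases across a period and decreases down a group.
(A) F (period 2, group 17) vs Ba (period 6, group 2): the stated order agrees with the simple trend.
(B) Si (period 3, group 14) vs P (period 3, group 15): the stated order contradicts the simple trend.
(C) S (period 3, group 16) vs In (period 5, group 13): the stated order agrees with the simple trend.
(D) Cl (period 3, group 17) vs Tl (period 6, group 13): the stated order agrees with the simple trend.
The exception is (B): adding an electron to P's half-filled 3p³ is unfavourable, so Si (3p²) has the more exothermic EA.

(B)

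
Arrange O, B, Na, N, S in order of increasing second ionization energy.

IE_2 is the cost of taking one more electron from the +1 cation: O⁺ still has 5 valence electrons; B⁺ still has 2 valence electrons; Na⁺ is the bare [Ne] core; N⁺ still has 4 valence electrons; S⁺ still has 5 valence electrons.
Breaking into a closed-shell core is much more expensive than removing a leftover valence electron — Na has the largest IE_2 here.
Valence configurations: O⁺ [He]2s²2p³, B⁺ [He]2s², N⁺ [He]2s²2p², S⁺ [Ne]3s²3p³.
The numbers (kJ/mol): O 3388, B 2427, Na 4562, N 2856, S 2252.
Hence IE_2: S < B < N < O < Na.

S, B, N, O, Na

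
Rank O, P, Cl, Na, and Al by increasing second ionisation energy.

Al < P < Cl < O < Na

IE_2 is the cost of taking one more electron from the +1 cation: O⁺ still has 5 valence electrons; P⁺ still has 4 valence electrons; Cl⁺ still has 6 valence electrons; Na⁺ is the bare [Ne] core; Al⁺ still has 2 valence electrons.
Core electrons are held far more tightly than valence electrons, so Na tops the IE_2 order.
Valence configurations: O⁺ [He]2s²2p³, P⁺ [Ne]3s²3p², Cl⁺ [Ne]3s²3p⁴, Al⁺ [Ne]3s².
Tabulated IE_2 (kJ/mol): O 3388, P 1907, Cl 2298, Na 4562, Al 1817.
Putting it together, IE_2: Al < P < Cl < O < Na.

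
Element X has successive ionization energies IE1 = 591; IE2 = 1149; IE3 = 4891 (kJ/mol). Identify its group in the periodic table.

Look for the largest jump between consecutive ionization energies: IE3/IE2 ≈ 4.3, far larger than any earlier ratio.
That jump marks the point where a core electron is being removed. So the atom has 2 valence electrons.
A main-group element with 2 valence electrons is in group 2.

Group 2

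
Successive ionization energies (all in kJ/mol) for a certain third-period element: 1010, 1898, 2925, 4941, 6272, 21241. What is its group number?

Group 15

Look for the largest jump between consecutive ionization energies: IE6/IE5 ≈ 3.4, far larger than any earlier ratio.
That jump marks the point where a core electron is being removed. So the atom has 5 valence electrons.
A main-group element with 5 valence electrons is in group 15.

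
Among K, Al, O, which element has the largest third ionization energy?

O

The third ionization energy removes an electron from the +2 ion. For each element: K²⁺ is already 1 electron into the core; Al²⁺ still has 1 valence electron; O²⁺ still has 4 valence electrons.
Usually core removal costs more than valence removal, but here the competition is close: a tightly held n=2 valence electron can cost more to remove than an n=3 core electron, so the actual values have to decide it.
Valence configurations: Al²⁺ [Ne]3s¹, O²⁺ [He]2s²2p².
The numbers (kJ/mol): K 4420, Al 2745, O 5300.
Overall IE_3 order: Al < K < O.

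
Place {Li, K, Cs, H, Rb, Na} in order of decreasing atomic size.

Cs > Rb > K > Na > Li > H

Moving right in a period, electrons are added to the same shell under a stronger nuclear pull, so atoms get smaller; moving down, a new shell is opened and atoms get larger.
All are in group 1, so atomic radius increases down the group.
So from largest to smallest: Cs > Rb > K > Na > Li > H.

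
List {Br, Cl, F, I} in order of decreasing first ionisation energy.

F > Cl > Br > I

IE₁ increases left→right with effective nuclear charge and decreases top→bottom as the valence shell moves farther out.
All are in group 17, so first ionization energy increases up the group.
So from highest to lowest: F > Cl > Br > I.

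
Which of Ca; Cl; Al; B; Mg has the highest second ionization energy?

Consider each +1 ion: Ca⁺ still has 1 valence electron; Cl⁺ still has 6 valence electrons; Al⁺ still has 2 valence electrons; B⁺ still has 2 valence electrons; Mg⁺ still has 1 valence electron.
All are still removing valence electrons, so compare the +1 ions as you would atoms: IE_2 generally rises across a period (higher Z_eff) and falls down a group (larger shell), subject to the usual subshell exceptions.
Valence configurations: Ca⁺ [Ar]4s¹, Cl⁺ [Ne]3s²3p⁴, Al⁺ [Ne]3s², B⁺ [He]2s², Mg⁺ [Ne]3s¹.
The numbers (kJ/mol): Ca 1145, Cl 2298, Al 1817, B 2427, Mg 1451.
Hence IE_2: Ca < Mg < Al < Cl < B.

B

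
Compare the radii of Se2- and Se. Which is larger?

Forming Se2- adds 2 electrons to Se. More electron–electron repulsion in the same shell, with unchanged nuclear charge, lets the cloud expand.
An anion is larger than its parent atom: Se2- > Se.

Se2-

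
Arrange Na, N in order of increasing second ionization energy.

N < Na

IE_2 is the cost of taking one more electron from the +1 cation: Na⁺ is the bare [Ne] core; N⁺ still has 4 valence electrons.
Pulling an electron out of a noble-gas core costs far more than removing a remaining valence electron, so Na sits at the high end of IE_2.
Tabulated IE_2 (kJ/mol): Na 4562, N 2856.
Hence IE_2: N < Na.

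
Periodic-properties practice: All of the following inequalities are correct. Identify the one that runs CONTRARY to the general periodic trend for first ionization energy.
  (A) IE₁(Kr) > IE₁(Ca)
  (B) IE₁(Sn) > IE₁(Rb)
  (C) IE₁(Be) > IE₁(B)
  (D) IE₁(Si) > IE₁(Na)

(C)

The general trend: first ionization energy increases across a period and decreases down a group.
(A) Kr (period 4, group 18) vs Ca (period 4, group 2): the stated order agrees with the simple trend.
(B) Sn (period 5, group 14) vs Rb (period 5, group 1): the stated order agrees with the simple trend.
(C) Be (period 2, group 2) vs B (period 2, group 13): the stated order contradicts the simple trend.
(D) Si (period 3, group 14) vs Na (period 3, group 1): the stated order agrees with the simple trend.
The exception is (C): removing B's lone 2p electron is easier than breaking Be's filled 2s².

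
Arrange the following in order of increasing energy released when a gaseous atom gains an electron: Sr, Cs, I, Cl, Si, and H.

Sr < Cs < H < Si < I < Cl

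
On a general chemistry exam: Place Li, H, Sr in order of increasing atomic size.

H < Li < Sr

H is in period 1, group 1; Li is in period 2, group 1; Sr is in period 5, group 2.
Across a period the added protons contract the valence shell; down a group each new principal shell makes the atom larger.
Here both period and group differ, so the two effects have to be weighed against each other.
Li > H: they share group 1; the group trend gives Li the larger value.
Sr > Li: the two effects oppose for this pair; the down-group effect wins (185 vs 133 pm).
Approximate values (pm): H 32, Li 133, Sr 185.
So from smallest to largest: H < Li < Sr.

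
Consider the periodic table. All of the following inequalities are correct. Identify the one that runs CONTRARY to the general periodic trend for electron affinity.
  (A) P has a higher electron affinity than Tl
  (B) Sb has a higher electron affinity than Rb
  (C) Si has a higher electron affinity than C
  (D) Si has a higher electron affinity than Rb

The general trend: electron affinity increases across a period and decreases down a group.
(A) P (period 3, group 15) vs Tl (period 6, group 13): the stated order agrees with the simple trend.
(B) Sb (period 5, group 15) vs Rb (period 5, group 1): the stated order agrees with the simple trend.
(C) Si (period 3, group 14) vs C (period 2, group 14): the stated order contradicts the simple trend.
(D) Si (period 3, group 14) vs Rb (period 5, group 1): the stated order agrees with the simple trend.
The exception is (C): Si's larger, more diffuse 3p orbitals accept an added electron slightly more readily than C's compact 2p.

(C)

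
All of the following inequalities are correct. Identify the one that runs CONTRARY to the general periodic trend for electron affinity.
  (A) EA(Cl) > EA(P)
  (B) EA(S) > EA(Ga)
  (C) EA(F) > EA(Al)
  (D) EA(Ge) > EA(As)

(D)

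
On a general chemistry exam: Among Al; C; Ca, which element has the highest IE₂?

C

Consider each +1 ion: Al⁺ still has 2 valence electrons; C⁺ still has 3 valence electrons; Ca⁺ still has 1 valence electron.
All are still removing valence electrons, so compare the +1 ions as you would atoms: IE_2 generally rises across a period (higher Z_eff) and falls down a group (larger shell), subject to the usual subshell exceptions.
Valence configurations: Al⁺ [Ne]3s², C⁺ [He]2s²2p¹, Ca⁺ [Ar]4s¹.
Tabulated IE_2 (kJ/mol): Al 1817, C 2353, Ca 1145.
Hence IE_2: Ca < Al < C.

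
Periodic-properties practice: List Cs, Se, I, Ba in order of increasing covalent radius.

Se < I < Ba < Cs

Se is in period 4, group 16; I is in period 5, group 17; Cs is in period 6, group 1; Ba is in period 6, group 2.
Moving right in a period, electrons are added to the same shell under a stronger nuclear pull, so atoms get smaller; moving down, a new shell is opened and atoms get larger.
Here both period and group differ, so the two effects have to be weighed against each other.
I > Se: period and group pull opposite ways; the down-group shift dominates (133 vs 116 pm).
Ba > I: both effects reinforce here, so Ba is clearly the larger of the two.
Cs > Ba: Cs lies to the left of Ba in period 6, so the across-period effect alone puts Cs larger.
For reference (pm): Se 116, I 133, Cs 232, Ba 196.
So from smallest to largest: Se < I < Ba < Cs.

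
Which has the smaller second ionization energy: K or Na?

The second ionization energy removes an electron from the +1 ion. For each element: K⁺ is the bare [Ar] core; Na⁺ is the bare [Ne] core.
All of these are removing an electron from a noble-gas core or deeper; the smaller core (lower principal quantum number) is held far more tightly, and within a period the higher nuclear charge binds the same core more tightly.
The numbers (kJ/mol): K 3052, Na 4562.
Putting it together, IE_2: K < Na.

K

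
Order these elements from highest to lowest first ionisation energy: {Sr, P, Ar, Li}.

Li is in period 2, group 1; P is in period 3, group 15; Ar is in period 3, group 18; Sr is in period 5, group 2.
IE₁ increases left→right with effective nuclear charge and decreases top→bottom as the valence shell moves farther out.
These span different periods and groups, so the two trends combine.
Sr > Li: period and group pull opposite ways; the across-period shift dominates (550 vs 520 kJ/mol).
P > Sr: relative to Sr, both the across-period and down-group shifts push P's first ionization energy up.
Ar > P: Ar lies to the right of P in period 3, so the across-period effect alone puts Ar higher.
Approximate values (kJ/mol): Li 520, P 1012, Ar 1521, Sr 550.
So from highest to lowest: Ar > P > Sr > Li.

Ar, P, Sr, Li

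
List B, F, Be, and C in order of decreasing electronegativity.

Be is in period 2, group 2; B is in period 2, group 13; C is in period 2, group 14; F is in period 2, group 17.
EN rises left→right (higher Z_eff, smaller atoms) and falls top→bottom (larger, more shielded atoms).
All lie in period 2, so electronegativity increases left to right.
So from highest to lowest: F > C > B > Be.

F > C > B > Be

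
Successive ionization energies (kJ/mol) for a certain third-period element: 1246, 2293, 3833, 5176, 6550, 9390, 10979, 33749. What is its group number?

Look for the largest jump between consecutive ionization energies: IE8/IE7 ≈ 3.1, far larger than any earlier ratio.
That jump marks the point where a core electron is being removed. So the atom has 7 valence electrons.
A main-group element with 7 valence electrons is in group 17.

Group 17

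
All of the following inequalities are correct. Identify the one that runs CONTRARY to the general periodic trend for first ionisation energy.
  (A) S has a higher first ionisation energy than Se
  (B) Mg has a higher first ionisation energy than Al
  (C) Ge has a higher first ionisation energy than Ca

The general trend: first ionisation energy increases across a period and decreases down a group.
(A) S (period 3, group 16) vs Se (period 4, group 16): the stated order agrees with the simple trend.
(B) Mg (period 3, group 2) vs Al (period 3, group 13): the stated order contradicts the simple trend.
(C) Ge (period 4, group 14) vs Ca (period 4, group 2): the stated order agrees with the simple trend.
The exception is (B): Al's single 3p electron is easier to remove than one from Mg's filled 3s².

(B)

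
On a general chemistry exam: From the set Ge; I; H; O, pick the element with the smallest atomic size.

H

Moving right in a period, electrons are added to the same shell under a stronger nuclear pull, so atoms get smaller; moving down, a new shell is opened and atoms get larger.
Here both period and group differ, so the two effects have to be weighed against each other.
O > H: period and group pull opposite ways; the down-group shift dominates (63 vs 32 pm).
Ge > O: relative to O, both the across-period and down-group shifts push Ge's atomic radius up.
I > Ge: the two effects oppose for this pair; the down-group effect wins (133 vs 121 pm).
Tabulated atomic radius (pm): H 32, O 63, Ge 121, I 133.
The smallest atomic size among these belongs to H.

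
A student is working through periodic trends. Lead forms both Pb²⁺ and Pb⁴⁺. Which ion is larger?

Both ions have Z = 82 protons, but Pb⁴⁺ has lost more electrons, so its remaining electrons feel a larger effective nuclear charge per electron and are pulled in more tightly.
Higher positive charge → smaller ion, so Pb²⁺ > Pb⁴⁺.

Pb²⁺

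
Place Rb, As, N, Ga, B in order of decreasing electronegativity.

Atoms toward the upper right of the periodic table pull bonding electrons most strongly.
These span different periods and groups, so the two trends combine.
Ga > Rb: both effects reinforce here, so Ga is clearly the higher of the two.
B > Ga: they share group 13; the group trend gives B the larger value.
As > B: the two effects oppose for this pair; the across-period effect wins (2.18 vs 2.04).
N > As: they share group 15; the group trend gives N the larger value.
Approximate values (Pauling): B 2.04, N 3.04, Ga 1.81, As 2.18, Rb 0.82.
So from highest to lowest: N > As > B > Ga > Rb.

N > As > B > Ga > Rb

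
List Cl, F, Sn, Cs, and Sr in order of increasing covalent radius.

F is in period 2, group 17; Cl is in period 3, group 17; Sr is in period 5, group 2; Sn is in period 5, group 14; Cs is in period 6, group 1.
Radius decreases left→right (rising Z_eff, same n) and increases top→bottom (higher n).
Neither a single period nor a single group — weigh both effects.
Cl > F: Cl sits below F in group 17, so the down-group effect alone puts Cl larger.
Sn > Cl: both effects reinforce here, so Sn is clearly the larger of the two.
Sr > Sn: Sr lies to the left of Sn in period 5, so the across-period effect alone puts Sr larger.
Cs > Sr: relative to Sr, both the across-period and down-group shifts push Cs's atomic radius up.
Approximate values (pm): F 64, Cl 99, Sr 185, Sn 140, Cs 232.
So from smallest to largest: F < Cl < Sn < Sr < Cs.

F < Cl < Sn < Sr < Cs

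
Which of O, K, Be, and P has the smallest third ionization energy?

Consider each +2 ion: O²⁺ still has 4 valence electrons; K²⁺ is already 1 electron into the core; Be²⁺ is the bare [He] core; P²⁺ still has 3 valence electrons.
Usually core removal costs more than valence removal, but here the competition is close: a tightly held n=2 valence electron can cost more to remove than an n=3 core electron, so the actual values have to decide it.
Valence configurations: O²⁺ [He]2s²2p², P²⁺ [Ne]3s²3p¹.
Tabulated IE_3 (kJ/mol): O 5300, K 4420, Be 14849, P 2914.
Putting it together, IE_3: P < K < O < Be.

P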